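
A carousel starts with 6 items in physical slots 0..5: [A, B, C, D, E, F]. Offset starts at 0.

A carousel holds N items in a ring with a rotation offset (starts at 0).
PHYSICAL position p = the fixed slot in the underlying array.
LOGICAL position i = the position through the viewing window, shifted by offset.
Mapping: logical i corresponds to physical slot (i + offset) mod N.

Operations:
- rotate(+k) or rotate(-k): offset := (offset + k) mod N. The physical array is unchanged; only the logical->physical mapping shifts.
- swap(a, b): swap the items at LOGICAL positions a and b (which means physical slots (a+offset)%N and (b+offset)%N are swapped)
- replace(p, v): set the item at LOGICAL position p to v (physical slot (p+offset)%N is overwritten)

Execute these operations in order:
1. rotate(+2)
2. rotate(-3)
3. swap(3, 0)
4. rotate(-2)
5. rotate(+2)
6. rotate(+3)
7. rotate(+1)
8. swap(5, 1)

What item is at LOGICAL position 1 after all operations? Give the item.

Answer: F

Derivation:
After op 1 (rotate(+2)): offset=2, physical=[A,B,C,D,E,F], logical=[C,D,E,F,A,B]
After op 2 (rotate(-3)): offset=5, physical=[A,B,C,D,E,F], logical=[F,A,B,C,D,E]
After op 3 (swap(3, 0)): offset=5, physical=[A,B,F,D,E,C], logical=[C,A,B,F,D,E]
After op 4 (rotate(-2)): offset=3, physical=[A,B,F,D,E,C], logical=[D,E,C,A,B,F]
After op 5 (rotate(+2)): offset=5, physical=[A,B,F,D,E,C], logical=[C,A,B,F,D,E]
After op 6 (rotate(+3)): offset=2, physical=[A,B,F,D,E,C], logical=[F,D,E,C,A,B]
After op 7 (rotate(+1)): offset=3, physical=[A,B,F,D,E,C], logical=[D,E,C,A,B,F]
After op 8 (swap(5, 1)): offset=3, physical=[A,B,E,D,F,C], logical=[D,F,C,A,B,E]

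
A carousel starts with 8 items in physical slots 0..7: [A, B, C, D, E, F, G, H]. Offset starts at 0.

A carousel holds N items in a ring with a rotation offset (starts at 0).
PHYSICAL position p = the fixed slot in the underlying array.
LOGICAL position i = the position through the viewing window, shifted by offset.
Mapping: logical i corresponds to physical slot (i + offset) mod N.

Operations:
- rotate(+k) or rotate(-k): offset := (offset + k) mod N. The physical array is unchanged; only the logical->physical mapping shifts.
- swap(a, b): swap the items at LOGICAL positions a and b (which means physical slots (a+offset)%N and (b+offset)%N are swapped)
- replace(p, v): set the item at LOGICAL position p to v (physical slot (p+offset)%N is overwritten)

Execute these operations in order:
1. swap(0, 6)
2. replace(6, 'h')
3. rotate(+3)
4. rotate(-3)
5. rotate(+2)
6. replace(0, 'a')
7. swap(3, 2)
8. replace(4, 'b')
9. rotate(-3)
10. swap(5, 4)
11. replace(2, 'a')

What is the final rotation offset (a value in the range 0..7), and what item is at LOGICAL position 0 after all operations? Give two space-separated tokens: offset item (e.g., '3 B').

Answer: 7 H

Derivation:
After op 1 (swap(0, 6)): offset=0, physical=[G,B,C,D,E,F,A,H], logical=[G,B,C,D,E,F,A,H]
After op 2 (replace(6, 'h')): offset=0, physical=[G,B,C,D,E,F,h,H], logical=[G,B,C,D,E,F,h,H]
After op 3 (rotate(+3)): offset=3, physical=[G,B,C,D,E,F,h,H], logical=[D,E,F,h,H,G,B,C]
After op 4 (rotate(-3)): offset=0, physical=[G,B,C,D,E,F,h,H], logical=[G,B,C,D,E,F,h,H]
After op 5 (rotate(+2)): offset=2, physical=[G,B,C,D,E,F,h,H], logical=[C,D,E,F,h,H,G,B]
After op 6 (replace(0, 'a')): offset=2, physical=[G,B,a,D,E,F,h,H], logical=[a,D,E,F,h,H,G,B]
After op 7 (swap(3, 2)): offset=2, physical=[G,B,a,D,F,E,h,H], logical=[a,D,F,E,h,H,G,B]
After op 8 (replace(4, 'b')): offset=2, physical=[G,B,a,D,F,E,b,H], logical=[a,D,F,E,b,H,G,B]
After op 9 (rotate(-3)): offset=7, physical=[G,B,a,D,F,E,b,H], logical=[H,G,B,a,D,F,E,b]
After op 10 (swap(5, 4)): offset=7, physical=[G,B,a,F,D,E,b,H], logical=[H,G,B,a,F,D,E,b]
After op 11 (replace(2, 'a')): offset=7, physical=[G,a,a,F,D,E,b,H], logical=[H,G,a,a,F,D,E,b]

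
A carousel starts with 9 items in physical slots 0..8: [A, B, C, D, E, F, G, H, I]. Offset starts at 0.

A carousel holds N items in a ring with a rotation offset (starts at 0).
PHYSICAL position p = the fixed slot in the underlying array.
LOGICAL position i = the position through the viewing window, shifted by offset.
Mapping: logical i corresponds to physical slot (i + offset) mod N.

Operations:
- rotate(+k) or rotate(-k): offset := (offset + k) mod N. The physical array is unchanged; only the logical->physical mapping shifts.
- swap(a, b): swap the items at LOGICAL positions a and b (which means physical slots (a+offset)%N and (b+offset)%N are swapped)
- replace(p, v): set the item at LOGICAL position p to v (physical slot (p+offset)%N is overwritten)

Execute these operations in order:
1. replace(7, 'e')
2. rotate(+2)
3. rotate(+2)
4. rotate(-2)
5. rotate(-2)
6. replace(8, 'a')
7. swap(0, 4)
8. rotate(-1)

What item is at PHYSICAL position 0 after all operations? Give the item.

Answer: E

Derivation:
After op 1 (replace(7, 'e')): offset=0, physical=[A,B,C,D,E,F,G,e,I], logical=[A,B,C,D,E,F,G,e,I]
After op 2 (rotate(+2)): offset=2, physical=[A,B,C,D,E,F,G,e,I], logical=[C,D,E,F,G,e,I,A,B]
After op 3 (rotate(+2)): offset=4, physical=[A,B,C,D,E,F,G,e,I], logical=[E,F,G,e,I,A,B,C,D]
After op 4 (rotate(-2)): offset=2, physical=[A,B,C,D,E,F,G,e,I], logical=[C,D,E,F,G,e,I,A,B]
After op 5 (rotate(-2)): offset=0, physical=[A,B,C,D,E,F,G,e,I], logical=[A,B,C,D,E,F,G,e,I]
After op 6 (replace(8, 'a')): offset=0, physical=[A,B,C,D,E,F,G,e,a], logical=[A,B,C,D,E,F,G,e,a]
After op 7 (swap(0, 4)): offset=0, physical=[E,B,C,D,A,F,G,e,a], logical=[E,B,C,D,A,F,G,e,a]
After op 8 (rotate(-1)): offset=8, physical=[E,B,C,D,A,F,G,e,a], logical=[a,E,B,C,D,A,F,G,e]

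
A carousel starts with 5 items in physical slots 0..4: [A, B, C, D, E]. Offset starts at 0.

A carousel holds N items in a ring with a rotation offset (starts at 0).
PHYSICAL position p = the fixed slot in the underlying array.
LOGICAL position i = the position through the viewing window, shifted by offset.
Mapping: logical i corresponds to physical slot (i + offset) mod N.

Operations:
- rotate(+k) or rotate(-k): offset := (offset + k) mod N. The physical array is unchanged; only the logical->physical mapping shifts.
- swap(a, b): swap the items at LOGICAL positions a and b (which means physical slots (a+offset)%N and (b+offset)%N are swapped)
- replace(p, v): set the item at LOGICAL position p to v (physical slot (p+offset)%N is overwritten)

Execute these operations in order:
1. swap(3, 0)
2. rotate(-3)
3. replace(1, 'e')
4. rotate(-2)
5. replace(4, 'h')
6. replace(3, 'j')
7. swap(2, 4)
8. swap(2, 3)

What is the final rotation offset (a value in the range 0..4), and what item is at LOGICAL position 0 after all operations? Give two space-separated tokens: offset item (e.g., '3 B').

After op 1 (swap(3, 0)): offset=0, physical=[D,B,C,A,E], logical=[D,B,C,A,E]
After op 2 (rotate(-3)): offset=2, physical=[D,B,C,A,E], logical=[C,A,E,D,B]
After op 3 (replace(1, 'e')): offset=2, physical=[D,B,C,e,E], logical=[C,e,E,D,B]
After op 4 (rotate(-2)): offset=0, physical=[D,B,C,e,E], logical=[D,B,C,e,E]
After op 5 (replace(4, 'h')): offset=0, physical=[D,B,C,e,h], logical=[D,B,C,e,h]
After op 6 (replace(3, 'j')): offset=0, physical=[D,B,C,j,h], logical=[D,B,C,j,h]
After op 7 (swap(2, 4)): offset=0, physical=[D,B,h,j,C], logical=[D,B,h,j,C]
After op 8 (swap(2, 3)): offset=0, physical=[D,B,j,h,C], logical=[D,B,j,h,C]

Answer: 0 D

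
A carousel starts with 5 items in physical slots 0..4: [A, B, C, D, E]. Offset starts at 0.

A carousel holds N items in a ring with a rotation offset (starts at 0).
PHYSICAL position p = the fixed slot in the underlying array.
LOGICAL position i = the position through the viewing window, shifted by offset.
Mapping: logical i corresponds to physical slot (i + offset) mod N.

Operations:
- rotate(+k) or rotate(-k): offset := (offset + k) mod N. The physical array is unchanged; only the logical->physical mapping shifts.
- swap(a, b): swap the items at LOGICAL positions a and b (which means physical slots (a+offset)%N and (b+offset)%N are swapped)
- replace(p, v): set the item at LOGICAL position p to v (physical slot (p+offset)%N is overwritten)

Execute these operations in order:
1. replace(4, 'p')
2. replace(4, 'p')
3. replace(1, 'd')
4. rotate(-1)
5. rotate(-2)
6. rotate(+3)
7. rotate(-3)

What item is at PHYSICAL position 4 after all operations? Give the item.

After op 1 (replace(4, 'p')): offset=0, physical=[A,B,C,D,p], logical=[A,B,C,D,p]
After op 2 (replace(4, 'p')): offset=0, physical=[A,B,C,D,p], logical=[A,B,C,D,p]
After op 3 (replace(1, 'd')): offset=0, physical=[A,d,C,D,p], logical=[A,d,C,D,p]
After op 4 (rotate(-1)): offset=4, physical=[A,d,C,D,p], logical=[p,A,d,C,D]
After op 5 (rotate(-2)): offset=2, physical=[A,d,C,D,p], logical=[C,D,p,A,d]
After op 6 (rotate(+3)): offset=0, physical=[A,d,C,D,p], logical=[A,d,C,D,p]
After op 7 (rotate(-3)): offset=2, physical=[A,d,C,D,p], logical=[C,D,p,A,d]

Answer: p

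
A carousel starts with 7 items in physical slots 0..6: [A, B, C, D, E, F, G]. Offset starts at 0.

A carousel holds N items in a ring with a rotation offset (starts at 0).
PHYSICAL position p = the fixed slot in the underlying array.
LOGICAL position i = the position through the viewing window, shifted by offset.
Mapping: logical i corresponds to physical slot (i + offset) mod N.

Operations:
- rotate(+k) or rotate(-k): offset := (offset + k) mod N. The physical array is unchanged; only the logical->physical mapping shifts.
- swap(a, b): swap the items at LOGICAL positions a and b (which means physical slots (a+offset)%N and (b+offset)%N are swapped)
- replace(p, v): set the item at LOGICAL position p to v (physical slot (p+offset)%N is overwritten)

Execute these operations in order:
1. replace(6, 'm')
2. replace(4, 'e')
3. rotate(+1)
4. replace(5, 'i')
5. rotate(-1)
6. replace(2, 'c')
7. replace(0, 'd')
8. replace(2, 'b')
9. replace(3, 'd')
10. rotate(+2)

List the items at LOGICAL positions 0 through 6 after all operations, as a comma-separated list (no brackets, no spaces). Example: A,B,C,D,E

Answer: b,d,e,F,i,d,B

Derivation:
After op 1 (replace(6, 'm')): offset=0, physical=[A,B,C,D,E,F,m], logical=[A,B,C,D,E,F,m]
After op 2 (replace(4, 'e')): offset=0, physical=[A,B,C,D,e,F,m], logical=[A,B,C,D,e,F,m]
After op 3 (rotate(+1)): offset=1, physical=[A,B,C,D,e,F,m], logical=[B,C,D,e,F,m,A]
After op 4 (replace(5, 'i')): offset=1, physical=[A,B,C,D,e,F,i], logical=[B,C,D,e,F,i,A]
After op 5 (rotate(-1)): offset=0, physical=[A,B,C,D,e,F,i], logical=[A,B,C,D,e,F,i]
After op 6 (replace(2, 'c')): offset=0, physical=[A,B,c,D,e,F,i], logical=[A,B,c,D,e,F,i]
After op 7 (replace(0, 'd')): offset=0, physical=[d,B,c,D,e,F,i], logical=[d,B,c,D,e,F,i]
After op 8 (replace(2, 'b')): offset=0, physical=[d,B,b,D,e,F,i], logical=[d,B,b,D,e,F,i]
After op 9 (replace(3, 'd')): offset=0, physical=[d,B,b,d,e,F,i], logical=[d,B,b,d,e,F,i]
After op 10 (rotate(+2)): offset=2, physical=[d,B,b,d,e,F,i], logical=[b,d,e,F,i,d,B]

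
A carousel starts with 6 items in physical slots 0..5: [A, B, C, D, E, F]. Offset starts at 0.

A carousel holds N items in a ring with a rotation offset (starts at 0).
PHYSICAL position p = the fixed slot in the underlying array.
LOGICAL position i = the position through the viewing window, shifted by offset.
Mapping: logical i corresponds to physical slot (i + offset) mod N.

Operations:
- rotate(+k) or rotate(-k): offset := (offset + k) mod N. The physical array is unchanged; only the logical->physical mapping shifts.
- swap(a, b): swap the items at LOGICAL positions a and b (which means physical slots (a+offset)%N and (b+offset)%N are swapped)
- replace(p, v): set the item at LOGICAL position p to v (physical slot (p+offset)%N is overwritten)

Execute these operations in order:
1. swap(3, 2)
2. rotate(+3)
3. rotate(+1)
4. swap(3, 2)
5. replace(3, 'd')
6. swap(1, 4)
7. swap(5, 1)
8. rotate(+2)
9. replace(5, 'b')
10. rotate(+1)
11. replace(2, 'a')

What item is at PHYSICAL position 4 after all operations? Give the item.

Answer: E

Derivation:
After op 1 (swap(3, 2)): offset=0, physical=[A,B,D,C,E,F], logical=[A,B,D,C,E,F]
After op 2 (rotate(+3)): offset=3, physical=[A,B,D,C,E,F], logical=[C,E,F,A,B,D]
After op 3 (rotate(+1)): offset=4, physical=[A,B,D,C,E,F], logical=[E,F,A,B,D,C]
After op 4 (swap(3, 2)): offset=4, physical=[B,A,D,C,E,F], logical=[E,F,B,A,D,C]
After op 5 (replace(3, 'd')): offset=4, physical=[B,d,D,C,E,F], logical=[E,F,B,d,D,C]
After op 6 (swap(1, 4)): offset=4, physical=[B,d,F,C,E,D], logical=[E,D,B,d,F,C]
After op 7 (swap(5, 1)): offset=4, physical=[B,d,F,D,E,C], logical=[E,C,B,d,F,D]
After op 8 (rotate(+2)): offset=0, physical=[B,d,F,D,E,C], logical=[B,d,F,D,E,C]
After op 9 (replace(5, 'b')): offset=0, physical=[B,d,F,D,E,b], logical=[B,d,F,D,E,b]
After op 10 (rotate(+1)): offset=1, physical=[B,d,F,D,E,b], logical=[d,F,D,E,b,B]
After op 11 (replace(2, 'a')): offset=1, physical=[B,d,F,a,E,b], logical=[d,F,a,E,b,B]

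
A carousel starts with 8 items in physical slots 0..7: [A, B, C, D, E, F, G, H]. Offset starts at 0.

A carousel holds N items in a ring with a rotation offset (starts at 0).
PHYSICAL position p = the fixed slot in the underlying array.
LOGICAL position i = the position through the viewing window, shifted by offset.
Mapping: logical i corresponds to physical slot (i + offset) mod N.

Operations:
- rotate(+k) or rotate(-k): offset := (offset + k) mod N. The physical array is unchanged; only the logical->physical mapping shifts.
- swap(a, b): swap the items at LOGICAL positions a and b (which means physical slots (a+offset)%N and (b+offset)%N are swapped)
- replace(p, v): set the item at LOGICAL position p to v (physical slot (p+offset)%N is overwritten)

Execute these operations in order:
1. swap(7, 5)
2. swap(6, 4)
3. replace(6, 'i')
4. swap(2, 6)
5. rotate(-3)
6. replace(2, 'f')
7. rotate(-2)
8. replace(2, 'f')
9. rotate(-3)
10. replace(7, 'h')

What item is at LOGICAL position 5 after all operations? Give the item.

After op 1 (swap(7, 5)): offset=0, physical=[A,B,C,D,E,H,G,F], logical=[A,B,C,D,E,H,G,F]
After op 2 (swap(6, 4)): offset=0, physical=[A,B,C,D,G,H,E,F], logical=[A,B,C,D,G,H,E,F]
After op 3 (replace(6, 'i')): offset=0, physical=[A,B,C,D,G,H,i,F], logical=[A,B,C,D,G,H,i,F]
After op 4 (swap(2, 6)): offset=0, physical=[A,B,i,D,G,H,C,F], logical=[A,B,i,D,G,H,C,F]
After op 5 (rotate(-3)): offset=5, physical=[A,B,i,D,G,H,C,F], logical=[H,C,F,A,B,i,D,G]
After op 6 (replace(2, 'f')): offset=5, physical=[A,B,i,D,G,H,C,f], logical=[H,C,f,A,B,i,D,G]
After op 7 (rotate(-2)): offset=3, physical=[A,B,i,D,G,H,C,f], logical=[D,G,H,C,f,A,B,i]
After op 8 (replace(2, 'f')): offset=3, physical=[A,B,i,D,G,f,C,f], logical=[D,G,f,C,f,A,B,i]
After op 9 (rotate(-3)): offset=0, physical=[A,B,i,D,G,f,C,f], logical=[A,B,i,D,G,f,C,f]
After op 10 (replace(7, 'h')): offset=0, physical=[A,B,i,D,G,f,C,h], logical=[A,B,i,D,G,f,C,h]

Answer: f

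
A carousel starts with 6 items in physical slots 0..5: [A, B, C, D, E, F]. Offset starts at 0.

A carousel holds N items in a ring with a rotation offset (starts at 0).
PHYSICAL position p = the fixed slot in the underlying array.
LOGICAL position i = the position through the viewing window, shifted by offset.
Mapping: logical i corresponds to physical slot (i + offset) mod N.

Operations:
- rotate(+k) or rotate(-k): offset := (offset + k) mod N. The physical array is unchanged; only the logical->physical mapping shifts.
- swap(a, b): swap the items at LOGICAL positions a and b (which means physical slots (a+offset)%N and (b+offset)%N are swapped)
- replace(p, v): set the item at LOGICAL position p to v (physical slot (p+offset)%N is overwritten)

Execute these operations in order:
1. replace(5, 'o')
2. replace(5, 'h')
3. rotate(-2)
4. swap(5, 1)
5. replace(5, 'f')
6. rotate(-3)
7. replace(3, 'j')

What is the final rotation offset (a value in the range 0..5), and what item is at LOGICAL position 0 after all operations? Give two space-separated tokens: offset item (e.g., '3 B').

Answer: 1 B

Derivation:
After op 1 (replace(5, 'o')): offset=0, physical=[A,B,C,D,E,o], logical=[A,B,C,D,E,o]
After op 2 (replace(5, 'h')): offset=0, physical=[A,B,C,D,E,h], logical=[A,B,C,D,E,h]
After op 3 (rotate(-2)): offset=4, physical=[A,B,C,D,E,h], logical=[E,h,A,B,C,D]
After op 4 (swap(5, 1)): offset=4, physical=[A,B,C,h,E,D], logical=[E,D,A,B,C,h]
After op 5 (replace(5, 'f')): offset=4, physical=[A,B,C,f,E,D], logical=[E,D,A,B,C,f]
After op 6 (rotate(-3)): offset=1, physical=[A,B,C,f,E,D], logical=[B,C,f,E,D,A]
After op 7 (replace(3, 'j')): offset=1, physical=[A,B,C,f,j,D], logical=[B,C,f,j,D,A]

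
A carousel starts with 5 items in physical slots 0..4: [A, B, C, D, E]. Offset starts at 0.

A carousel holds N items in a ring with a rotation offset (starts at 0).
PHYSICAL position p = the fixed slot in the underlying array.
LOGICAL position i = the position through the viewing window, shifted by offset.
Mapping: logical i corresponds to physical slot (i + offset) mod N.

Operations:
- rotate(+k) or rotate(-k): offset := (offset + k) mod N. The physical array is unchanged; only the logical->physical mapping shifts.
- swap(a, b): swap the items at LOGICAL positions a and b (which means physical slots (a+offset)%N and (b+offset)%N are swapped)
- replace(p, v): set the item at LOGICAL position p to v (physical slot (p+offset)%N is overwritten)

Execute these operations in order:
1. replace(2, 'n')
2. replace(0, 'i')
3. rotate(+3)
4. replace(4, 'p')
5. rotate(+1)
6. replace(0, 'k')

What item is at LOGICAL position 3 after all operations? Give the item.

After op 1 (replace(2, 'n')): offset=0, physical=[A,B,n,D,E], logical=[A,B,n,D,E]
After op 2 (replace(0, 'i')): offset=0, physical=[i,B,n,D,E], logical=[i,B,n,D,E]
After op 3 (rotate(+3)): offset=3, physical=[i,B,n,D,E], logical=[D,E,i,B,n]
After op 4 (replace(4, 'p')): offset=3, physical=[i,B,p,D,E], logical=[D,E,i,B,p]
After op 5 (rotate(+1)): offset=4, physical=[i,B,p,D,E], logical=[E,i,B,p,D]
After op 6 (replace(0, 'k')): offset=4, physical=[i,B,p,D,k], logical=[k,i,B,p,D]

Answer: p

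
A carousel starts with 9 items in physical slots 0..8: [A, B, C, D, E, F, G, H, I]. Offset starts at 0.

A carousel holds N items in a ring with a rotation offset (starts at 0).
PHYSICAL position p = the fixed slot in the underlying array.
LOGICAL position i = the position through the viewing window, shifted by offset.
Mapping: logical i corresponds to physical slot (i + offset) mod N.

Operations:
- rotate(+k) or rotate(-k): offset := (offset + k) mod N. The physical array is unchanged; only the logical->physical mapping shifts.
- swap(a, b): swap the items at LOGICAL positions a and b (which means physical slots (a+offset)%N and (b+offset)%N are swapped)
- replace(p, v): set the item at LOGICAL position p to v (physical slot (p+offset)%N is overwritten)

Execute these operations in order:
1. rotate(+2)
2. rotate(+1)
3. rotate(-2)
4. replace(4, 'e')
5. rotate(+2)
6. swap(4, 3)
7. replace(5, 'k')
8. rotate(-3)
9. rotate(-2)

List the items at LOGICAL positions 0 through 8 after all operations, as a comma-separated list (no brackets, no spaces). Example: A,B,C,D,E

After op 1 (rotate(+2)): offset=2, physical=[A,B,C,D,E,F,G,H,I], logical=[C,D,E,F,G,H,I,A,B]
After op 2 (rotate(+1)): offset=3, physical=[A,B,C,D,E,F,G,H,I], logical=[D,E,F,G,H,I,A,B,C]
After op 3 (rotate(-2)): offset=1, physical=[A,B,C,D,E,F,G,H,I], logical=[B,C,D,E,F,G,H,I,A]
After op 4 (replace(4, 'e')): offset=1, physical=[A,B,C,D,E,e,G,H,I], logical=[B,C,D,E,e,G,H,I,A]
After op 5 (rotate(+2)): offset=3, physical=[A,B,C,D,E,e,G,H,I], logical=[D,E,e,G,H,I,A,B,C]
After op 6 (swap(4, 3)): offset=3, physical=[A,B,C,D,E,e,H,G,I], logical=[D,E,e,H,G,I,A,B,C]
After op 7 (replace(5, 'k')): offset=3, physical=[A,B,C,D,E,e,H,G,k], logical=[D,E,e,H,G,k,A,B,C]
After op 8 (rotate(-3)): offset=0, physical=[A,B,C,D,E,e,H,G,k], logical=[A,B,C,D,E,e,H,G,k]
After op 9 (rotate(-2)): offset=7, physical=[A,B,C,D,E,e,H,G,k], logical=[G,k,A,B,C,D,E,e,H]

Answer: G,k,A,B,C,D,E,e,H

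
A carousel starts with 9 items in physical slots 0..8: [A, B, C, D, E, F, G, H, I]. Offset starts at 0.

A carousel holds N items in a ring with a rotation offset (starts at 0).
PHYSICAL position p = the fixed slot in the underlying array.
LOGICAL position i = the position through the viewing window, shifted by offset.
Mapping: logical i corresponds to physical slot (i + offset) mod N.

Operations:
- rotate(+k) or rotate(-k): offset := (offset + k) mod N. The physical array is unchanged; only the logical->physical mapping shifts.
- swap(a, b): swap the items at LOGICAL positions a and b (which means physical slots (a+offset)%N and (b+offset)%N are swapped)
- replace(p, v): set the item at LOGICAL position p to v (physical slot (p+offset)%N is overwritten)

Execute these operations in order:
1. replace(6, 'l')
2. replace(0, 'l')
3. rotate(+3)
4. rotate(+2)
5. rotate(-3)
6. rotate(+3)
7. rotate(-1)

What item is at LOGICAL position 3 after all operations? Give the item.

After op 1 (replace(6, 'l')): offset=0, physical=[A,B,C,D,E,F,l,H,I], logical=[A,B,C,D,E,F,l,H,I]
After op 2 (replace(0, 'l')): offset=0, physical=[l,B,C,D,E,F,l,H,I], logical=[l,B,C,D,E,F,l,H,I]
After op 3 (rotate(+3)): offset=3, physical=[l,B,C,D,E,F,l,H,I], logical=[D,E,F,l,H,I,l,B,C]
After op 4 (rotate(+2)): offset=5, physical=[l,B,C,D,E,F,l,H,I], logical=[F,l,H,I,l,B,C,D,E]
After op 5 (rotate(-3)): offset=2, physical=[l,B,C,D,E,F,l,H,I], logical=[C,D,E,F,l,H,I,l,B]
After op 6 (rotate(+3)): offset=5, physical=[l,B,C,D,E,F,l,H,I], logical=[F,l,H,I,l,B,C,D,E]
After op 7 (rotate(-1)): offset=4, physical=[l,B,C,D,E,F,l,H,I], logical=[E,F,l,H,I,l,B,C,D]

Answer: H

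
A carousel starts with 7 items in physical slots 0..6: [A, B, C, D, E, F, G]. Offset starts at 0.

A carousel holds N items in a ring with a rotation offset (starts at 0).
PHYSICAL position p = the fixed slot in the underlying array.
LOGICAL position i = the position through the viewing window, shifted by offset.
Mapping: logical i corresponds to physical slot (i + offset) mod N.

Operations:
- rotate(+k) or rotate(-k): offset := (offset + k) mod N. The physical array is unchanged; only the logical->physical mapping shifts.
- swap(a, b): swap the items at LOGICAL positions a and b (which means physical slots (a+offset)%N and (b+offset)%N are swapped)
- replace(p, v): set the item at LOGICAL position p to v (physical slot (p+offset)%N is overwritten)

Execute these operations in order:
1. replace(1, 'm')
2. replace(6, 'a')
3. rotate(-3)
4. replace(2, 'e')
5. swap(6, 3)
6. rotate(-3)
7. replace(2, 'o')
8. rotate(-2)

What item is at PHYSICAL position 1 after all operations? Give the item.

After op 1 (replace(1, 'm')): offset=0, physical=[A,m,C,D,E,F,G], logical=[A,m,C,D,E,F,G]
After op 2 (replace(6, 'a')): offset=0, physical=[A,m,C,D,E,F,a], logical=[A,m,C,D,E,F,a]
After op 3 (rotate(-3)): offset=4, physical=[A,m,C,D,E,F,a], logical=[E,F,a,A,m,C,D]
After op 4 (replace(2, 'e')): offset=4, physical=[A,m,C,D,E,F,e], logical=[E,F,e,A,m,C,D]
After op 5 (swap(6, 3)): offset=4, physical=[D,m,C,A,E,F,e], logical=[E,F,e,D,m,C,A]
After op 6 (rotate(-3)): offset=1, physical=[D,m,C,A,E,F,e], logical=[m,C,A,E,F,e,D]
After op 7 (replace(2, 'o')): offset=1, physical=[D,m,C,o,E,F,e], logical=[m,C,o,E,F,e,D]
After op 8 (rotate(-2)): offset=6, physical=[D,m,C,o,E,F,e], logical=[e,D,m,C,o,E,F]

Answer: m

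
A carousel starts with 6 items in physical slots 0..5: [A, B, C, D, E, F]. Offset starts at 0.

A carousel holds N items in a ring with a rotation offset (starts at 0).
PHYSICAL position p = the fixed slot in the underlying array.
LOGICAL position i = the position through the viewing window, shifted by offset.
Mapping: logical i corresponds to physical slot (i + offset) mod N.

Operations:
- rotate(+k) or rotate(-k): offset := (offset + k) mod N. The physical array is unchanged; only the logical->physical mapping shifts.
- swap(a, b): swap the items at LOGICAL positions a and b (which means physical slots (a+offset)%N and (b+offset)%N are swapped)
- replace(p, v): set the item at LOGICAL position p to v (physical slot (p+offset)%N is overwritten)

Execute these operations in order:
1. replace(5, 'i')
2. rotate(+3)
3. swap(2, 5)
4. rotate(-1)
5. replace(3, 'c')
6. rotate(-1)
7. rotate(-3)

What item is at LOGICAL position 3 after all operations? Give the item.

Answer: B

Derivation:
After op 1 (replace(5, 'i')): offset=0, physical=[A,B,C,D,E,i], logical=[A,B,C,D,E,i]
After op 2 (rotate(+3)): offset=3, physical=[A,B,C,D,E,i], logical=[D,E,i,A,B,C]
After op 3 (swap(2, 5)): offset=3, physical=[A,B,i,D,E,C], logical=[D,E,C,A,B,i]
After op 4 (rotate(-1)): offset=2, physical=[A,B,i,D,E,C], logical=[i,D,E,C,A,B]
After op 5 (replace(3, 'c')): offset=2, physical=[A,B,i,D,E,c], logical=[i,D,E,c,A,B]
After op 6 (rotate(-1)): offset=1, physical=[A,B,i,D,E,c], logical=[B,i,D,E,c,A]
After op 7 (rotate(-3)): offset=4, physical=[A,B,i,D,E,c], logical=[E,c,A,B,i,D]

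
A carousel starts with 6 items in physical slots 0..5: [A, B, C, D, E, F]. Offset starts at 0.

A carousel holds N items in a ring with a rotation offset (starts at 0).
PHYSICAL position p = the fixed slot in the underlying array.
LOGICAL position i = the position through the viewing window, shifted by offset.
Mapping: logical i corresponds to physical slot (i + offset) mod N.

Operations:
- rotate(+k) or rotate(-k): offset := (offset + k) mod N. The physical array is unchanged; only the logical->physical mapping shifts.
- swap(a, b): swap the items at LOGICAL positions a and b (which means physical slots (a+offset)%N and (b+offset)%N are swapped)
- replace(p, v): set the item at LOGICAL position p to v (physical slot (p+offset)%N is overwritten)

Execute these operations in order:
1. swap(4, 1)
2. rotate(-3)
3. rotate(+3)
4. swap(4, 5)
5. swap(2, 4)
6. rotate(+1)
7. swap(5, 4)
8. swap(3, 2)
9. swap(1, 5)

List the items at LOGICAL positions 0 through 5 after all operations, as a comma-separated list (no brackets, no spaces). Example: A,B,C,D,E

After op 1 (swap(4, 1)): offset=0, physical=[A,E,C,D,B,F], logical=[A,E,C,D,B,F]
After op 2 (rotate(-3)): offset=3, physical=[A,E,C,D,B,F], logical=[D,B,F,A,E,C]
After op 3 (rotate(+3)): offset=0, physical=[A,E,C,D,B,F], logical=[A,E,C,D,B,F]
After op 4 (swap(4, 5)): offset=0, physical=[A,E,C,D,F,B], logical=[A,E,C,D,F,B]
After op 5 (swap(2, 4)): offset=0, physical=[A,E,F,D,C,B], logical=[A,E,F,D,C,B]
After op 6 (rotate(+1)): offset=1, physical=[A,E,F,D,C,B], logical=[E,F,D,C,B,A]
After op 7 (swap(5, 4)): offset=1, physical=[B,E,F,D,C,A], logical=[E,F,D,C,A,B]
After op 8 (swap(3, 2)): offset=1, physical=[B,E,F,C,D,A], logical=[E,F,C,D,A,B]
After op 9 (swap(1, 5)): offset=1, physical=[F,E,B,C,D,A], logical=[E,B,C,D,A,F]

Answer: E,B,C,D,A,F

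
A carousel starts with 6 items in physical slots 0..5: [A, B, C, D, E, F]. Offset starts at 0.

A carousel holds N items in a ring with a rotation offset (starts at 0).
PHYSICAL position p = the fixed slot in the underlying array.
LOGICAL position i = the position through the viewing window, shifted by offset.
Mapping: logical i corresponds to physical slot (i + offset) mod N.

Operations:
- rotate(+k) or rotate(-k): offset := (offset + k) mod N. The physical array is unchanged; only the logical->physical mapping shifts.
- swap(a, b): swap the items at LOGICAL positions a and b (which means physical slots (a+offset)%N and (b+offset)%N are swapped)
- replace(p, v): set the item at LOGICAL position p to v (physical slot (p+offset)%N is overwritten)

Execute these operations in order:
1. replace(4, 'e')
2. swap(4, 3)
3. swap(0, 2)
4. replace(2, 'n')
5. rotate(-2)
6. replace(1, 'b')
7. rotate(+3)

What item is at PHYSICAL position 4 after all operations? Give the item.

After op 1 (replace(4, 'e')): offset=0, physical=[A,B,C,D,e,F], logical=[A,B,C,D,e,F]
After op 2 (swap(4, 3)): offset=0, physical=[A,B,C,e,D,F], logical=[A,B,C,e,D,F]
After op 3 (swap(0, 2)): offset=0, physical=[C,B,A,e,D,F], logical=[C,B,A,e,D,F]
After op 4 (replace(2, 'n')): offset=0, physical=[C,B,n,e,D,F], logical=[C,B,n,e,D,F]
After op 5 (rotate(-2)): offset=4, physical=[C,B,n,e,D,F], logical=[D,F,C,B,n,e]
After op 6 (replace(1, 'b')): offset=4, physical=[C,B,n,e,D,b], logical=[D,b,C,B,n,e]
After op 7 (rotate(+3)): offset=1, physical=[C,B,n,e,D,b], logical=[B,n,e,D,b,C]

Answer: D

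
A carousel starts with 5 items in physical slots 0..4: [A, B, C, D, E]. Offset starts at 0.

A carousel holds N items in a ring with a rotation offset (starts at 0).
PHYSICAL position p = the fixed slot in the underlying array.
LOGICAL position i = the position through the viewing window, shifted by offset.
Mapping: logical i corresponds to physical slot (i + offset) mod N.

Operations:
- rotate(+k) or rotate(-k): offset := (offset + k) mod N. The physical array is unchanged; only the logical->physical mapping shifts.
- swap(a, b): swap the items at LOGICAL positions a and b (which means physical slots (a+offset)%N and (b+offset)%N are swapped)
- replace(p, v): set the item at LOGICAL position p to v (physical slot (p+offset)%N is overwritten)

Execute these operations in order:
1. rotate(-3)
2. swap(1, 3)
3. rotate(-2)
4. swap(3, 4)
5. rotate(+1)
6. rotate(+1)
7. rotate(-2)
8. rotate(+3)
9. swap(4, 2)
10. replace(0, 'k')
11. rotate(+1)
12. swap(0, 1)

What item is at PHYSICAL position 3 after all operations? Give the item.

After op 1 (rotate(-3)): offset=2, physical=[A,B,C,D,E], logical=[C,D,E,A,B]
After op 2 (swap(1, 3)): offset=2, physical=[D,B,C,A,E], logical=[C,A,E,D,B]
After op 3 (rotate(-2)): offset=0, physical=[D,B,C,A,E], logical=[D,B,C,A,E]
After op 4 (swap(3, 4)): offset=0, physical=[D,B,C,E,A], logical=[D,B,C,E,A]
After op 5 (rotate(+1)): offset=1, physical=[D,B,C,E,A], logical=[B,C,E,A,D]
After op 6 (rotate(+1)): offset=2, physical=[D,B,C,E,A], logical=[C,E,A,D,B]
After op 7 (rotate(-2)): offset=0, physical=[D,B,C,E,A], logical=[D,B,C,E,A]
After op 8 (rotate(+3)): offset=3, physical=[D,B,C,E,A], logical=[E,A,D,B,C]
After op 9 (swap(4, 2)): offset=3, physical=[C,B,D,E,A], logical=[E,A,C,B,D]
After op 10 (replace(0, 'k')): offset=3, physical=[C,B,D,k,A], logical=[k,A,C,B,D]
After op 11 (rotate(+1)): offset=4, physical=[C,B,D,k,A], logical=[A,C,B,D,k]
After op 12 (swap(0, 1)): offset=4, physical=[A,B,D,k,C], logical=[C,A,B,D,k]

Answer: k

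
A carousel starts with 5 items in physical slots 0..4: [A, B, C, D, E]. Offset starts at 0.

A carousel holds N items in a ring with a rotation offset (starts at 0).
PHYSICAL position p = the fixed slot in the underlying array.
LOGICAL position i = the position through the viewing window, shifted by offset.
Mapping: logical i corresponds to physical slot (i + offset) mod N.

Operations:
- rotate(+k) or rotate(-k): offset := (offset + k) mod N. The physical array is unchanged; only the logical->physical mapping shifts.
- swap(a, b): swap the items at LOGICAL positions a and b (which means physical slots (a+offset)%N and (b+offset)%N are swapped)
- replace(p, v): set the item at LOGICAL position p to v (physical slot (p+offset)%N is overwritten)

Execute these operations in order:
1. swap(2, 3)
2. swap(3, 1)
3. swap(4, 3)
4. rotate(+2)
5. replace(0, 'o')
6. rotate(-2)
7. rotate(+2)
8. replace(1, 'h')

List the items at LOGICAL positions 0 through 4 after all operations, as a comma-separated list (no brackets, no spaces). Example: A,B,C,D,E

After op 1 (swap(2, 3)): offset=0, physical=[A,B,D,C,E], logical=[A,B,D,C,E]
After op 2 (swap(3, 1)): offset=0, physical=[A,C,D,B,E], logical=[A,C,D,B,E]
After op 3 (swap(4, 3)): offset=0, physical=[A,C,D,E,B], logical=[A,C,D,E,B]
After op 4 (rotate(+2)): offset=2, physical=[A,C,D,E,B], logical=[D,E,B,A,C]
After op 5 (replace(0, 'o')): offset=2, physical=[A,C,o,E,B], logical=[o,E,B,A,C]
After op 6 (rotate(-2)): offset=0, physical=[A,C,o,E,B], logical=[A,C,o,E,B]
After op 7 (rotate(+2)): offset=2, physical=[A,C,o,E,B], logical=[o,E,B,A,C]
After op 8 (replace(1, 'h')): offset=2, physical=[A,C,o,h,B], logical=[o,h,B,A,C]

Answer: o,h,B,A,C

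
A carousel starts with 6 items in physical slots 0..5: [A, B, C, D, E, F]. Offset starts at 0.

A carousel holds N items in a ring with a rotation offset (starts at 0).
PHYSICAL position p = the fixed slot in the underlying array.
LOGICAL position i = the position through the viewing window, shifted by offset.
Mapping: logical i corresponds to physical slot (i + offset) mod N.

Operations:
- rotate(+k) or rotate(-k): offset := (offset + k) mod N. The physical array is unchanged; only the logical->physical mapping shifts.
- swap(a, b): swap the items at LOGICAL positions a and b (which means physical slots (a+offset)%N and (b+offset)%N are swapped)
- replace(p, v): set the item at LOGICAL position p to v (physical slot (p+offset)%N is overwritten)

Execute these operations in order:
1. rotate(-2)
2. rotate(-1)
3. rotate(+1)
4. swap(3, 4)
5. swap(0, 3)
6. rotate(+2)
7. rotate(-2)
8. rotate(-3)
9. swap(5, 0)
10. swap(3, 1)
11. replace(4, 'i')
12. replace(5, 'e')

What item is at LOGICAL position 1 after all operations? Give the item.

Answer: C

Derivation:
After op 1 (rotate(-2)): offset=4, physical=[A,B,C,D,E,F], logical=[E,F,A,B,C,D]
After op 2 (rotate(-1)): offset=3, physical=[A,B,C,D,E,F], logical=[D,E,F,A,B,C]
After op 3 (rotate(+1)): offset=4, physical=[A,B,C,D,E,F], logical=[E,F,A,B,C,D]
After op 4 (swap(3, 4)): offset=4, physical=[A,C,B,D,E,F], logical=[E,F,A,C,B,D]
After op 5 (swap(0, 3)): offset=4, physical=[A,E,B,D,C,F], logical=[C,F,A,E,B,D]
After op 6 (rotate(+2)): offset=0, physical=[A,E,B,D,C,F], logical=[A,E,B,D,C,F]
After op 7 (rotate(-2)): offset=4, physical=[A,E,B,D,C,F], logical=[C,F,A,E,B,D]
After op 8 (rotate(-3)): offset=1, physical=[A,E,B,D,C,F], logical=[E,B,D,C,F,A]
After op 9 (swap(5, 0)): offset=1, physical=[E,A,B,D,C,F], logical=[A,B,D,C,F,E]
After op 10 (swap(3, 1)): offset=1, physical=[E,A,C,D,B,F], logical=[A,C,D,B,F,E]
After op 11 (replace(4, 'i')): offset=1, physical=[E,A,C,D,B,i], logical=[A,C,D,B,i,E]
After op 12 (replace(5, 'e')): offset=1, physical=[e,A,C,D,B,i], logical=[A,C,D,B,i,e]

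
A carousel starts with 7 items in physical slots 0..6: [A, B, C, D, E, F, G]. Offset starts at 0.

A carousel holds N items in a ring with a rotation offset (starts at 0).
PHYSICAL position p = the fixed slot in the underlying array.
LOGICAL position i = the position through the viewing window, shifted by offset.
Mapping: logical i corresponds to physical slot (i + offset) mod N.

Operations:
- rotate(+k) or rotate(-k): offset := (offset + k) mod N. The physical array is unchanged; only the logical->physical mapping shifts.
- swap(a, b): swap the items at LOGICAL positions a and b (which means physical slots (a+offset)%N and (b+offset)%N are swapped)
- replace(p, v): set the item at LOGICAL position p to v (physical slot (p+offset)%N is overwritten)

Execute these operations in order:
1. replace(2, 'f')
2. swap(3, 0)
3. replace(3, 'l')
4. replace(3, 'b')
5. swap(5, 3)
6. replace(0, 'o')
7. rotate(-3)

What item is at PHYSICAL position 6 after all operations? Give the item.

Answer: G

Derivation:
After op 1 (replace(2, 'f')): offset=0, physical=[A,B,f,D,E,F,G], logical=[A,B,f,D,E,F,G]
After op 2 (swap(3, 0)): offset=0, physical=[D,B,f,A,E,F,G], logical=[D,B,f,A,E,F,G]
After op 3 (replace(3, 'l')): offset=0, physical=[D,B,f,l,E,F,G], logical=[D,B,f,l,E,F,G]
After op 4 (replace(3, 'b')): offset=0, physical=[D,B,f,b,E,F,G], logical=[D,B,f,b,E,F,G]
After op 5 (swap(5, 3)): offset=0, physical=[D,B,f,F,E,b,G], logical=[D,B,f,F,E,b,G]
After op 6 (replace(0, 'o')): offset=0, physical=[o,B,f,F,E,b,G], logical=[o,B,f,F,E,b,G]
After op 7 (rotate(-3)): offset=4, physical=[o,B,f,F,E,b,G], logical=[E,b,G,o,B,f,F]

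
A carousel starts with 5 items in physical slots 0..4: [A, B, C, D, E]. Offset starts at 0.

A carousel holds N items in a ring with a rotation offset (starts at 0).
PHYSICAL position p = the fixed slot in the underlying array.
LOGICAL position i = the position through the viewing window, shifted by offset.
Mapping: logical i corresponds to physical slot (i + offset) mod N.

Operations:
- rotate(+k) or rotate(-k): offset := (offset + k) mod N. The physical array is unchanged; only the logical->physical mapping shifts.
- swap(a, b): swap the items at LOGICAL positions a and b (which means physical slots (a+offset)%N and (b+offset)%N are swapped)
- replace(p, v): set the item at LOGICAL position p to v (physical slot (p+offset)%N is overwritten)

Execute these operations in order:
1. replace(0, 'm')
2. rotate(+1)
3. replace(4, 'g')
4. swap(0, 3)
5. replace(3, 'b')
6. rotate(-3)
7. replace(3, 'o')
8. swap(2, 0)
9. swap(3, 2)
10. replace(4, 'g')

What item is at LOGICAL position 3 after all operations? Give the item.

Answer: D

Derivation:
After op 1 (replace(0, 'm')): offset=0, physical=[m,B,C,D,E], logical=[m,B,C,D,E]
After op 2 (rotate(+1)): offset=1, physical=[m,B,C,D,E], logical=[B,C,D,E,m]
After op 3 (replace(4, 'g')): offset=1, physical=[g,B,C,D,E], logical=[B,C,D,E,g]
After op 4 (swap(0, 3)): offset=1, physical=[g,E,C,D,B], logical=[E,C,D,B,g]
After op 5 (replace(3, 'b')): offset=1, physical=[g,E,C,D,b], logical=[E,C,D,b,g]
After op 6 (rotate(-3)): offset=3, physical=[g,E,C,D,b], logical=[D,b,g,E,C]
After op 7 (replace(3, 'o')): offset=3, physical=[g,o,C,D,b], logical=[D,b,g,o,C]
After op 8 (swap(2, 0)): offset=3, physical=[D,o,C,g,b], logical=[g,b,D,o,C]
After op 9 (swap(3, 2)): offset=3, physical=[o,D,C,g,b], logical=[g,b,o,D,C]
After op 10 (replace(4, 'g')): offset=3, physical=[o,D,g,g,b], logical=[g,b,o,D,g]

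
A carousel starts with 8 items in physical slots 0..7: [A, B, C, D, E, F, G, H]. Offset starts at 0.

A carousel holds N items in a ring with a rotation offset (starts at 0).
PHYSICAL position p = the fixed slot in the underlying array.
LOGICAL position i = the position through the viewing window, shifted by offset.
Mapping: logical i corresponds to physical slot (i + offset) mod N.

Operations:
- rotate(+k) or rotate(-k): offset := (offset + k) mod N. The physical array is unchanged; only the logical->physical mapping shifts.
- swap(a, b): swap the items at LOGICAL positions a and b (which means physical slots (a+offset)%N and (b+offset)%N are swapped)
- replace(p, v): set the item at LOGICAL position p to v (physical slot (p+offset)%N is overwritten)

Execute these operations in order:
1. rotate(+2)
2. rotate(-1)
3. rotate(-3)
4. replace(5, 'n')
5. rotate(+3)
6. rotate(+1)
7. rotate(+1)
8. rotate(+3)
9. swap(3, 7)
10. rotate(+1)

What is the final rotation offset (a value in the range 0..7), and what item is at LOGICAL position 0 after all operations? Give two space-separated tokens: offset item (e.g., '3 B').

After op 1 (rotate(+2)): offset=2, physical=[A,B,C,D,E,F,G,H], logical=[C,D,E,F,G,H,A,B]
After op 2 (rotate(-1)): offset=1, physical=[A,B,C,D,E,F,G,H], logical=[B,C,D,E,F,G,H,A]
After op 3 (rotate(-3)): offset=6, physical=[A,B,C,D,E,F,G,H], logical=[G,H,A,B,C,D,E,F]
After op 4 (replace(5, 'n')): offset=6, physical=[A,B,C,n,E,F,G,H], logical=[G,H,A,B,C,n,E,F]
After op 5 (rotate(+3)): offset=1, physical=[A,B,C,n,E,F,G,H], logical=[B,C,n,E,F,G,H,A]
After op 6 (rotate(+1)): offset=2, physical=[A,B,C,n,E,F,G,H], logical=[C,n,E,F,G,H,A,B]
After op 7 (rotate(+1)): offset=3, physical=[A,B,C,n,E,F,G,H], logical=[n,E,F,G,H,A,B,C]
After op 8 (rotate(+3)): offset=6, physical=[A,B,C,n,E,F,G,H], logical=[G,H,A,B,C,n,E,F]
After op 9 (swap(3, 7)): offset=6, physical=[A,F,C,n,E,B,G,H], logical=[G,H,A,F,C,n,E,B]
After op 10 (rotate(+1)): offset=7, physical=[A,F,C,n,E,B,G,H], logical=[H,A,F,C,n,E,B,G]

Answer: 7 H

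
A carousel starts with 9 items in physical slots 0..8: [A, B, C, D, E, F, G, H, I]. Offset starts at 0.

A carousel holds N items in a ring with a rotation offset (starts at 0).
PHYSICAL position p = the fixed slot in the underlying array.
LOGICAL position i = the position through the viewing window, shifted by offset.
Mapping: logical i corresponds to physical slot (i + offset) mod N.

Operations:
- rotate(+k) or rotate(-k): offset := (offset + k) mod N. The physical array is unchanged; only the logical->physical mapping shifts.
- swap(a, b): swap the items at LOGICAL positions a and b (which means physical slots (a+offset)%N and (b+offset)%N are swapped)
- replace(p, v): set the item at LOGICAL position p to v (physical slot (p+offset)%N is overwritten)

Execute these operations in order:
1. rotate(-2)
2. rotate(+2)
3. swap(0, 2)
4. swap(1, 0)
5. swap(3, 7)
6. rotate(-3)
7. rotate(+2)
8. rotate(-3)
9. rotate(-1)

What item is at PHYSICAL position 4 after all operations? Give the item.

After op 1 (rotate(-2)): offset=7, physical=[A,B,C,D,E,F,G,H,I], logical=[H,I,A,B,C,D,E,F,G]
After op 2 (rotate(+2)): offset=0, physical=[A,B,C,D,E,F,G,H,I], logical=[A,B,C,D,E,F,G,H,I]
After op 3 (swap(0, 2)): offset=0, physical=[C,B,A,D,E,F,G,H,I], logical=[C,B,A,D,E,F,G,H,I]
After op 4 (swap(1, 0)): offset=0, physical=[B,C,A,D,E,F,G,H,I], logical=[B,C,A,D,E,F,G,H,I]
After op 5 (swap(3, 7)): offset=0, physical=[B,C,A,H,E,F,G,D,I], logical=[B,C,A,H,E,F,G,D,I]
After op 6 (rotate(-3)): offset=6, physical=[B,C,A,H,E,F,G,D,I], logical=[G,D,I,B,C,A,H,E,F]
After op 7 (rotate(+2)): offset=8, physical=[B,C,A,H,E,F,G,D,I], logical=[I,B,C,A,H,E,F,G,D]
After op 8 (rotate(-3)): offset=5, physical=[B,C,A,H,E,F,G,D,I], logical=[F,G,D,I,B,C,A,H,E]
After op 9 (rotate(-1)): offset=4, physical=[B,C,A,H,E,F,G,D,I], logical=[E,F,G,D,I,B,C,A,H]

Answer: E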